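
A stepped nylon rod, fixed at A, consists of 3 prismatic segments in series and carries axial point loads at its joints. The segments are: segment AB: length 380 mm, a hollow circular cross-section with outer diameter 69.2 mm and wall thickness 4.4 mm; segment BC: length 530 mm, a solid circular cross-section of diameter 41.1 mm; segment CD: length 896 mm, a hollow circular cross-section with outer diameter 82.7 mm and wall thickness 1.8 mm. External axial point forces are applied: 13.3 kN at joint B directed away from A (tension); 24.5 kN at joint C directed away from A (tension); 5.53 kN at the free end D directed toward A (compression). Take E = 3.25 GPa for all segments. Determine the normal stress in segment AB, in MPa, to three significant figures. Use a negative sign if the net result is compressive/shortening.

Internal axial forces (sectioning from the free end, tension +): N_CD = -5.53 kN, N_BC = 18.97 kN, N_AB = 32.27 kN.
A_AB = 895.7 mm².
σ_AB = N_AB/A_AB = 32270/895.7 = 36.03 MPa.

36.0 MPa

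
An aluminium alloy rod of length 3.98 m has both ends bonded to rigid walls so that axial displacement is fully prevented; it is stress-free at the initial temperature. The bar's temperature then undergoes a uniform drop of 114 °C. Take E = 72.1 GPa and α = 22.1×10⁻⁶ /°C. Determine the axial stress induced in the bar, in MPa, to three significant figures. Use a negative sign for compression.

182 MPa

Free thermal expansion αLΔT = 22.1e-6 · 3980 · -114 = -10.03 mm.
The walls impose strain ε = −(-10.03)/3980 = 2.5194e-03; σ = Eε = 72100 · 2.5194e-03 = 181.6 MPa.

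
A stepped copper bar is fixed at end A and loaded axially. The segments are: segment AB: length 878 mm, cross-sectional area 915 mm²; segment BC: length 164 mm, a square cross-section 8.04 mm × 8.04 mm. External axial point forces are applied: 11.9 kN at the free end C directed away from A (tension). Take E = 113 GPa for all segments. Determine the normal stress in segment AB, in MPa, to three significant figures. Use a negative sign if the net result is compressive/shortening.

13.0 MPa

Internal axial forces (sectioning from the free end, tension +): N_BC = 11.9 kN, N_AB = 11.9 kN.
σ_AB = N_AB/A_AB = 11900/915 = 13.01 MPa.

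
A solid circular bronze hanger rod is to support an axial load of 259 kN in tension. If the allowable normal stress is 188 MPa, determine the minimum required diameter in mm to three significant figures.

Required area A ≥ P/σ_allow = 259000/188 = 1378 mm².
For a solid circular section, d ≥ √(4A/π) = 41.88 mm.

41.9 mm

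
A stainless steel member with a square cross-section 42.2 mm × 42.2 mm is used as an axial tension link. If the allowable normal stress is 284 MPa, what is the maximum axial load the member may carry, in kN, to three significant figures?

506 kN

A = 1781 mm².
P_max = σ_allow · A = 284 · 1781 = 505800 N = 505.8 kN.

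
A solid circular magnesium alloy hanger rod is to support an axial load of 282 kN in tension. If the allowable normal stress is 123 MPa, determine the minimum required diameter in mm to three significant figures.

54.0 mm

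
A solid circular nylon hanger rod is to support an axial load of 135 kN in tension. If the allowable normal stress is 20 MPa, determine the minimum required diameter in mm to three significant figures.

92.7 mm

Required area A ≥ P/σ_allow = 135000/20 = 6750 mm².
For a solid circular section, d ≥ √(4A/π) = 92.71 mm.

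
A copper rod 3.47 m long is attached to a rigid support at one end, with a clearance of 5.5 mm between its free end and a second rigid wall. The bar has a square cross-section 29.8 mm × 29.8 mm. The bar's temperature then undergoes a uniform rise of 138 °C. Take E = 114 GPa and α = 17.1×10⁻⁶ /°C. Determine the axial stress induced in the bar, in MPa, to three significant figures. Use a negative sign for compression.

Free thermal expansion αLΔT = 17.1e-6 · 3470 · 138 = 8.189 mm.
The walls engage after the gap closes; constrained expansion = 8.189 − 5.5 = 2.689 mm.
The walls impose strain ε = −(2.689)/3470 = -7.7479e-04; σ = Eε = 114000 · -7.7479e-04 = -88.33 MPa.

-88.3 MPa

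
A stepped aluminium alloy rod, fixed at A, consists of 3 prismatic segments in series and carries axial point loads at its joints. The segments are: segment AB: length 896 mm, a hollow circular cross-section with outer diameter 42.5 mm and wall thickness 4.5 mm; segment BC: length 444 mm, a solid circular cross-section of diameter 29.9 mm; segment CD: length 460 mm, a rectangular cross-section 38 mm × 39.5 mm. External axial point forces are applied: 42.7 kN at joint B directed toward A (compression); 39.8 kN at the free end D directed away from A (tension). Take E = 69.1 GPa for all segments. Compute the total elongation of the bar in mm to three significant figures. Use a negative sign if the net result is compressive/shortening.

Internal axial forces (sectioning from the free end, tension +): N_CD = 39.8 kN, N_BC = 39.8 kN, N_AB = -2.9 kN.
A_AB = 537.2 mm².
A_BC = 702.2 mm².
A_CD = 1501 mm².
δ_AB = -2900·896/(537.2·69100) = -0.07 mm
δ_BC = 39800·444/(702.2·69100) = 0.3642 mm
δ_CD = 39800·460/(1501·69100) = 0.1765 mm
δ = Σδ_i = 0.4707 mm.

0.471 mm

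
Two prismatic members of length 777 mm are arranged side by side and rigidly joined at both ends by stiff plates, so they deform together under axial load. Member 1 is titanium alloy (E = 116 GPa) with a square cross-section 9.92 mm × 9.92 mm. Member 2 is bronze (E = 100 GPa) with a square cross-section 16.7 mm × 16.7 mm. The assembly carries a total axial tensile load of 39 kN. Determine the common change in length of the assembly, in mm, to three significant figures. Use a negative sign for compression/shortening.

A_1 = 98.41 mm².
A_2 = 278.9 mm².
Equal strain + equilibrium ⇒ each member carries load in proportion to AE: A₁E₁ = 11420000 N, A₂E₂ = 27890000 N, ΣAE = 39300000 N.
δ = PL/ΣAE = 39000·777/39300000 = 0.771 mm.

0.771 mm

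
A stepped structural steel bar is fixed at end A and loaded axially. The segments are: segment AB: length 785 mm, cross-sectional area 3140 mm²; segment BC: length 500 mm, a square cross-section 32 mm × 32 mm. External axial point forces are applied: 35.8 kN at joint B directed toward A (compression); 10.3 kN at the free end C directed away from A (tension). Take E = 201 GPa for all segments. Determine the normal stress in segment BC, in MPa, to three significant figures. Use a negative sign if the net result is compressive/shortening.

10.1 MPa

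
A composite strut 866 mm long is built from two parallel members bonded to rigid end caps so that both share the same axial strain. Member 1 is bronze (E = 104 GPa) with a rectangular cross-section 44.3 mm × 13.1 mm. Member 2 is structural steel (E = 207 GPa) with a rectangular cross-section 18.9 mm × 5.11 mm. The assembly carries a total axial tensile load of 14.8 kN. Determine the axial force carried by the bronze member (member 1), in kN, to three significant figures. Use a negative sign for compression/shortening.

11.1 kN

A_1 = 580.3 mm².
A_2 = 96.58 mm².
Equal strain + equilibrium ⇒ each member carries load in proportion to AE: A₁E₁ = 60350000 N, A₂E₂ = 19990000 N, ΣAE = 80350000 N.
F₁ = P·A₁E₁/ΣAE = 14800·60350000/80350000 = 11120 N.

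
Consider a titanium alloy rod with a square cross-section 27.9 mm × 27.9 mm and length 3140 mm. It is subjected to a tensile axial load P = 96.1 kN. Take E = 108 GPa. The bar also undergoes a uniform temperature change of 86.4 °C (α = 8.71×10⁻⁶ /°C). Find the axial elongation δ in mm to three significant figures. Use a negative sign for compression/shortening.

A = 778.4 mm².
δ_mech = NL/(AE) = 96100·3140/(778.4·108000) = 3.589 mm.
δ_thermal = αLΔT = 8.71e-6·3140·86.4 = 2.363 mm.
δ = δ_mech + δ_thermal = 5.952 mm.

5.95 mm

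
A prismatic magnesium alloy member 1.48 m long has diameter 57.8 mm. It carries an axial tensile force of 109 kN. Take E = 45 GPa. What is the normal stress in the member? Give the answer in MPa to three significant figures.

41.5 MPa

A = 2624 mm².
σ = N/A = 109000/2624 = 41.54 MPa.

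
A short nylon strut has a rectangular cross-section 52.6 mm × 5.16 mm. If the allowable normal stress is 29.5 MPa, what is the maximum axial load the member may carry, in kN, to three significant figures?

8.01 kN

A = 271.4 mm².
P_max = σ_allow · A = 29.5 · 271.4 = 8007 N = 8.007 kN.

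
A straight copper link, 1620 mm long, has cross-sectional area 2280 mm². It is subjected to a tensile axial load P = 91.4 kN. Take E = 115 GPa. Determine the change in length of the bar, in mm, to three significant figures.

0.565 mm

δ_mech = NL/(AE) = 91400·1620/(2280·115000) = 0.5647 mm.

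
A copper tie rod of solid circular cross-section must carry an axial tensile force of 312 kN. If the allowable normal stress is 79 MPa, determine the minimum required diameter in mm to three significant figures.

70.9 mm

Required area A ≥ P/σ_allow = 312000/79 = 3949 mm².
For a solid circular section, d ≥ √(4A/π) = 70.91 mm.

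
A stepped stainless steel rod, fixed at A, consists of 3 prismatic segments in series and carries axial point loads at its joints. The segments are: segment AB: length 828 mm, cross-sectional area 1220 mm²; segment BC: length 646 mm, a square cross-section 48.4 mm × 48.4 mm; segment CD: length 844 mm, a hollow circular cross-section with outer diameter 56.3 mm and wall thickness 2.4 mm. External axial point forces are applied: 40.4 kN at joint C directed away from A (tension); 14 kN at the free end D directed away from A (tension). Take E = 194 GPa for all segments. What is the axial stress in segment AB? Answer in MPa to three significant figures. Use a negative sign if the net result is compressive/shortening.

44.6 MPa

Internal axial forces (sectioning from the free end, tension +): N_CD = 14 kN, N_BC = 54.4 kN, N_AB = 54.4 kN.
σ_AB = N_AB/A_AB = 54400/1220 = 44.59 MPa.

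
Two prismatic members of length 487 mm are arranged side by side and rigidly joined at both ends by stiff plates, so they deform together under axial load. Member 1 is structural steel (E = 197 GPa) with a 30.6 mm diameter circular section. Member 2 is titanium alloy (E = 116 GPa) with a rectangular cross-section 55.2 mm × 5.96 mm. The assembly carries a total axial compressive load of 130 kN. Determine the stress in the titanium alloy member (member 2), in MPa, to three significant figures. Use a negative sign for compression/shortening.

A_1 = 735.4 mm².
A_2 = 329 mm².
Equal strain + equilibrium ⇒ each member carries load in proportion to AE: A₁E₁ = 144900000 N, A₂E₂ = 38160000 N, ΣAE = 183000000 N.
σ₂ = P·E₂/ΣAE = -130000·116000/183000000 = -82.39 MPa.

-82.4 MPa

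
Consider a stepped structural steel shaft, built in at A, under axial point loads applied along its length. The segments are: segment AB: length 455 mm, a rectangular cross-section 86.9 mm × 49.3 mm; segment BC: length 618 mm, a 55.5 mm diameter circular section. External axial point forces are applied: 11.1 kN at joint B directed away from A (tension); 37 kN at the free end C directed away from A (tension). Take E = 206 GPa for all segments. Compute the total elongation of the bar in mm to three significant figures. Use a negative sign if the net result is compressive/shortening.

0.0707 mm

Internal axial forces (sectioning from the free end, tension +): N_BC = 37 kN, N_AB = 48.1 kN.
A_AB = 4284 mm².
A_BC = 2419 mm².
δ_AB = 48100·455/(4284·206000) = 0.0248 mm
δ_BC = 37000·618/(2419·206000) = 0.04588 mm
δ = Σδ_i = 0.07068 mm.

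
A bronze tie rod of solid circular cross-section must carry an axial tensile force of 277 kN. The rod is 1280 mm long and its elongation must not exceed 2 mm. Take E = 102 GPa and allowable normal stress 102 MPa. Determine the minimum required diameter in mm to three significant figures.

Required area A ≥ P/σ_allow = 277000/102 = 2716 mm².
For a solid circular section, d ≥ √(4A/π) = 58.8 mm.
Elongation limit: A ≥ PL/(Eδ_allow) = 277000·1280/(102000·2) = 1738 mm² ⇒ d ≥ 47.04 mm.
The stress limit governs.

58.8 mm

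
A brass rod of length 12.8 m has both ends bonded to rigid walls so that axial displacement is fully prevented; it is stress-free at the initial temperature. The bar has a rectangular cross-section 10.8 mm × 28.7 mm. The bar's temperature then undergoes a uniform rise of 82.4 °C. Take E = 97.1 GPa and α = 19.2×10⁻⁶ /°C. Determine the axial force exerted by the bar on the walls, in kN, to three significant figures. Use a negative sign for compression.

-47.6 kN

Free thermal expansion αLΔT = 19.2e-6 · 12800 · 82.4 = 20.25 mm.
The walls impose strain ε = −(20.25)/12800 = -1.5821e-03; σ = Eε = 97100 · -1.5821e-03 = -153.6 MPa.
Wall reaction R = σ·A = -153.6·310 = -47620 N = -47.62 kN.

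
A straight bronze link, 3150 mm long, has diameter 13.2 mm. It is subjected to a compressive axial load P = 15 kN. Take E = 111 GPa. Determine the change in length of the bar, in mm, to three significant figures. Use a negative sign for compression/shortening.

-3.11 mm

A = 136.8 mm².
δ_mech = NL/(AE) = -15000·3150/(136.8·111000) = -3.111 mm.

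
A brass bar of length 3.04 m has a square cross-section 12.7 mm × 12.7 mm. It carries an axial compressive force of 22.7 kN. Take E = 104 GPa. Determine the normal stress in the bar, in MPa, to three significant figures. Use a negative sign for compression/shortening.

A = 161.3 mm².
σ = N/A = -22700/161.3 = -140.7 MPa.

-141 MPa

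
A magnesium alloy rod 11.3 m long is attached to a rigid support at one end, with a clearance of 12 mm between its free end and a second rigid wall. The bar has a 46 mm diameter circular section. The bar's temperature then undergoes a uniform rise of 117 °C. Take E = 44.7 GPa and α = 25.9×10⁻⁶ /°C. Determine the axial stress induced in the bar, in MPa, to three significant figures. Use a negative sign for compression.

-88.0 MPa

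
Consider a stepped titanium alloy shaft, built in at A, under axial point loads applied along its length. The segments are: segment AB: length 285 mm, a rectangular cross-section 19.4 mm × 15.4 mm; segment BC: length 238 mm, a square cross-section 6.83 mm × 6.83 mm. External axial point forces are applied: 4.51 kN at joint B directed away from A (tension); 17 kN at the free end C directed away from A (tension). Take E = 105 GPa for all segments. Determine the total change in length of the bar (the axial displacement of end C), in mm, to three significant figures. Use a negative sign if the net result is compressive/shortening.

Internal axial forces (sectioning from the free end, tension +): N_BC = 17 kN, N_AB = 21.51 kN.
A_AB = 298.8 mm².
A_BC = 46.65 mm².
δ_AB = 21510·285/(298.8·105000) = 0.1954 mm
δ_BC = 17000·238/(46.65·105000) = 0.826 mm
δ = Σδ_i = 1.021 mm.

1.02 mm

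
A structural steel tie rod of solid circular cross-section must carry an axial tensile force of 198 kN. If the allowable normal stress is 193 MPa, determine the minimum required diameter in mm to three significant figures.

36.1 mm

Required area A ≥ P/σ_allow = 198000/193 = 1026 mm².
For a solid circular section, d ≥ √(4A/π) = 36.14 mm.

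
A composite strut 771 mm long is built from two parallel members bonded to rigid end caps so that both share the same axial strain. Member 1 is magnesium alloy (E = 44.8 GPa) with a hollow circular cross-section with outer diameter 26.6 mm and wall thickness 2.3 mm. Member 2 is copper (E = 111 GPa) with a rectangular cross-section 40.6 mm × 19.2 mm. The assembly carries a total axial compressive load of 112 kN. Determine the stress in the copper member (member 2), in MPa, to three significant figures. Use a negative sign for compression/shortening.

-132 MPa

A_1 = 175.6 mm².
A_2 = 779.5 mm².
Equal strain + equilibrium ⇒ each member carries load in proportion to AE: A₁E₁ = 7866000 N, A₂E₂ = 86530000 N, ΣAE = 94390000 N.
σ₂ = P·E₂/ΣAE = -112000·111000/94390000 = -131.7 MPa.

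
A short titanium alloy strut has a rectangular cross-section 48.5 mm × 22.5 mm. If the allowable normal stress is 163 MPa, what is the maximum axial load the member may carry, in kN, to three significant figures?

178 kN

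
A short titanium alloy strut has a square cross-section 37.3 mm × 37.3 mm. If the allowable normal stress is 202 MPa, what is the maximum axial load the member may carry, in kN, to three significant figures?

281 kN

A = 1391 mm².
P_max = σ_allow · A = 202 · 1391 = 281000 N = 281 kN.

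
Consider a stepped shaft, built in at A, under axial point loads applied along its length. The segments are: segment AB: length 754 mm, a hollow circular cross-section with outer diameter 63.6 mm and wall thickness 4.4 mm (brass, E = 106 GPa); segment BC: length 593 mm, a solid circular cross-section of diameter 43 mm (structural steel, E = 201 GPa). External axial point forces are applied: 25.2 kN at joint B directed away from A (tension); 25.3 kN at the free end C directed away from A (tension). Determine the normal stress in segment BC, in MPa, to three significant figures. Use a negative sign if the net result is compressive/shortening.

17.4 MPa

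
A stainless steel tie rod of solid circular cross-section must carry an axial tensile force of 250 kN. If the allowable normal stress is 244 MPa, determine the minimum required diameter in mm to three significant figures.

36.1 mm

Required area A ≥ P/σ_allow = 250000/244 = 1025 mm².
For a solid circular section, d ≥ √(4A/π) = 36.12 mm.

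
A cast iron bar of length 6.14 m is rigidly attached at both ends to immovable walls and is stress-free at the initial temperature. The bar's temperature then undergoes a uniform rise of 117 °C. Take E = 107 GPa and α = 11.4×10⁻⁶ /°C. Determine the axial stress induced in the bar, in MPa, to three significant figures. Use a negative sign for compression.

-143 MPa

Free thermal expansion αLΔT = 11.4e-6 · 6140 · 117 = 8.19 mm.
The walls impose strain ε = −(8.19)/6140 = -1.3338e-03; σ = Eε = 107000 · -1.3338e-03 = -142.7 MPa.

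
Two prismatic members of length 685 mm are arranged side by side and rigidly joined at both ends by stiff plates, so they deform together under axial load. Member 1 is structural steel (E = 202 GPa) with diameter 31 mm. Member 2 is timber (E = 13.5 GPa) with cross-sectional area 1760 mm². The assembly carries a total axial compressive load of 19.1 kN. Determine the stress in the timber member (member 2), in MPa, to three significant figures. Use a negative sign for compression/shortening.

A_1 = 754.8 mm².
Equal strain + equilibrium ⇒ each member carries load in proportion to AE: A₁E₁ = 152500000 N, A₂E₂ = 23760000 N, ΣAE = 176200000 N.
σ₂ = P·E₂/ΣAE = -19100·13500/176200000 = -1.463 MPa.

-1.46 MPa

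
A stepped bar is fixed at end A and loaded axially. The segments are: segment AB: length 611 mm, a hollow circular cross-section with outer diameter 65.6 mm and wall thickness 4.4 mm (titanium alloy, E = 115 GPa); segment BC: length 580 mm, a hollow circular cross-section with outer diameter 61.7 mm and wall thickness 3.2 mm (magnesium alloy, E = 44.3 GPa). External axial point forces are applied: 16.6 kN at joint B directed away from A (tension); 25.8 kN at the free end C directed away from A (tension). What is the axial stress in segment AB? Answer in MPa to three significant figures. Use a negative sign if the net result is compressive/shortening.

Internal axial forces (sectioning from the free end, tension +): N_BC = 25.8 kN, N_AB = 42.4 kN.
A_AB = 846 mm².
σ_AB = N_AB/A_AB = 42400/846 = 50.12 MPa.

50.1 MPa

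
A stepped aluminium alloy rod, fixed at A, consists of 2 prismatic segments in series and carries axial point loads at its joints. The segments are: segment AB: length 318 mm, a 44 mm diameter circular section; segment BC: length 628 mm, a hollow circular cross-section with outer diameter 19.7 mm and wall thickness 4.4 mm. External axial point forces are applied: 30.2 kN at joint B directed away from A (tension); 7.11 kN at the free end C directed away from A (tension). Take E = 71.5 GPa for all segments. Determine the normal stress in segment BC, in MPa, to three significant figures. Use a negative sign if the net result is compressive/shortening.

Internal axial forces (sectioning from the free end, tension +): N_BC = 7.11 kN, N_AB = 37.31 kN.
A_BC = 211.5 mm².
σ_BC = N_BC/A_BC = 7110/211.5 = 33.62 MPa.

33.6 MPa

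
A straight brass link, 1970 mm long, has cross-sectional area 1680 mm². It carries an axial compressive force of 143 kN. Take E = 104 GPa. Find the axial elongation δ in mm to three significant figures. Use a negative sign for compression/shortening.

δ_mech = NL/(AE) = -143000·1970/(1680·104000) = -1.612 mm.

-1.61 mm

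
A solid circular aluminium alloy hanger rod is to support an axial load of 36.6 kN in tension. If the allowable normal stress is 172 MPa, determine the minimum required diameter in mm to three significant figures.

Required area A ≥ P/σ_allow = 36600/172 = 212.8 mm².
For a solid circular section, d ≥ √(4A/π) = 16.46 mm.

16.5 mm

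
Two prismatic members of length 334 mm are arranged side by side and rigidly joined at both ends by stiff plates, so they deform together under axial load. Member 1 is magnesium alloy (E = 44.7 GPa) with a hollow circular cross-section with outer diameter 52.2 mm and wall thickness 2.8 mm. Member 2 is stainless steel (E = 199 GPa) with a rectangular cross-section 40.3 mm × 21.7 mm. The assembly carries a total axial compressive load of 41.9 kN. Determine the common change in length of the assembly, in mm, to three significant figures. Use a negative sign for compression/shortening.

A_1 = 434.5 mm².
A_2 = 874.5 mm².
Equal strain + equilibrium ⇒ each member carries load in proportion to AE: A₁E₁ = 19420000 N, A₂E₂ = 174000000 N, ΣAE = 193500000 N.
δ = PL/ΣAE = -41900·334/193500000 = -0.07234 mm.

-0.0723 mm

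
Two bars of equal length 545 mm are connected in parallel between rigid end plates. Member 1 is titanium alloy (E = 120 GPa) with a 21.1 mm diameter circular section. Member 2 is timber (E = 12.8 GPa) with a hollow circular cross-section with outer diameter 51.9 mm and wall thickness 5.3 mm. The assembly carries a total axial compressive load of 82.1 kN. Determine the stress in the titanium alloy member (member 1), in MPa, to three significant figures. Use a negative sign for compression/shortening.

A_1 = 349.7 mm².
A_2 = 775.9 mm².
Equal strain + equilibrium ⇒ each member carries load in proportion to AE: A₁E₁ = 41960000 N, A₂E₂ = 9932000 N, ΣAE = 51890000 N.
σ₁ = P·E₁/ΣAE = -82100·120000/51890000 = -189.9 MPa.

-190 MPa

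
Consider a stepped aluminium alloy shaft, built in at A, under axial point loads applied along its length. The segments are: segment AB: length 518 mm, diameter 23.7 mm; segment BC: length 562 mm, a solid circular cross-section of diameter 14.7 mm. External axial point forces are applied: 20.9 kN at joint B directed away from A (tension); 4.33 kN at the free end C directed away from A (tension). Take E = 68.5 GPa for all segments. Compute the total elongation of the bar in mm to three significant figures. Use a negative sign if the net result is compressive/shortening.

0.642 mm

Internal axial forces (sectioning from the free end, tension +): N_BC = 4.33 kN, N_AB = 25.23 kN.
A_AB = 441.2 mm².
A_BC = 169.7 mm².
δ_AB = 25230·518/(441.2·68500) = 0.4325 mm
δ_BC = 4330·562/(169.7·68500) = 0.2093 mm
δ = Σδ_i = 0.6418 mm.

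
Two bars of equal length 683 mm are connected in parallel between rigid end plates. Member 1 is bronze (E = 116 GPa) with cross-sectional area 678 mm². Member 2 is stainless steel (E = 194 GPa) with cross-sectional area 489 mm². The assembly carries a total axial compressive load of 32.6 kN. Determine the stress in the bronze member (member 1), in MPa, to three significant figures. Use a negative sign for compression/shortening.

-21.8 MPa

Equal strain + equilibrium ⇒ each member carries load in proportion to AE: A₁E₁ = 78650000 N, A₂E₂ = 94870000 N, ΣAE = 173500000 N.
σ₁ = P·E₁/ΣAE = -32600·116000/173500000 = -21.79 MPa.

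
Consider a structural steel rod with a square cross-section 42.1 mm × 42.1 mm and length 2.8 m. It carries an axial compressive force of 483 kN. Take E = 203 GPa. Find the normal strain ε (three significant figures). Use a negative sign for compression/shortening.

-0.00134

A = 1772 mm².
σ = N/A = -272.5 MPa; ε = σ/E = -272.5/203000 = -1.342e-03.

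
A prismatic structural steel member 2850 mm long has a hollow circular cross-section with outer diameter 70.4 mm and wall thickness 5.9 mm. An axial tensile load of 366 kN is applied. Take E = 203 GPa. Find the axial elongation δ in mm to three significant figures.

A = 1196 mm².
δ_mech = NL/(AE) = 366000·2850/(1196·203000) = 4.298 mm.

4.30 mm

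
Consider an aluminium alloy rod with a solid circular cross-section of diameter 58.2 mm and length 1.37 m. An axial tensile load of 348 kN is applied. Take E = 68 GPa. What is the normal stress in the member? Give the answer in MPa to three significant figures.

131 MPa

A = 2660 mm².
σ = N/A = 348000/2660 = 130.8 MPa.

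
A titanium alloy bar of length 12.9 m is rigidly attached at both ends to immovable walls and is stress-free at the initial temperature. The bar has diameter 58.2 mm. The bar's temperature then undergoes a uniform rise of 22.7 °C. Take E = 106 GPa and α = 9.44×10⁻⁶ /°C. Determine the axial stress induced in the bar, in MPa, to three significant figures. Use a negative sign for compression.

-22.7 MPa

Free thermal expansion αLΔT = 9.44e-6 · 12900 · 22.7 = 2.764 mm.
The walls impose strain ε = −(2.764)/12900 = -2.1429e-04; σ = Eε = 106000 · -2.1429e-04 = -22.71 MPa.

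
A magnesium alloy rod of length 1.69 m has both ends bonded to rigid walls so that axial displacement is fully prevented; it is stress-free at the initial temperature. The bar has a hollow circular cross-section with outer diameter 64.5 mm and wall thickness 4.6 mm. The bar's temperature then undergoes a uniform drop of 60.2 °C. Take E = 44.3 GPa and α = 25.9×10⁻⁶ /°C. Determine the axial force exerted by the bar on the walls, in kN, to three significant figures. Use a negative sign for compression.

59.8 kN

Free thermal expansion αLΔT = 25.9e-6 · 1690 · -60.2 = -2.635 mm.
The walls impose strain ε = −(-2.635)/1690 = 1.5592e-03; σ = Eε = 44300 · 1.5592e-03 = 69.07 MPa.
Wall reaction R = σ·A = 69.07·865.6 = 59790 N = 59.79 kN.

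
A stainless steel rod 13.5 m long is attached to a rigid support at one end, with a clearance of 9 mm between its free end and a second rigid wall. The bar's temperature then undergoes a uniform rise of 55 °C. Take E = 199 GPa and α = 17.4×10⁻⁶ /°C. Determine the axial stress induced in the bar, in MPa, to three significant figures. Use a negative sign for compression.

Free thermal expansion αLΔT = 17.4e-6 · 13500 · 55 = 12.92 mm.
The walls engage after the gap closes; constrained expansion = 12.92 − 9 = 3.919 mm.
The walls impose strain ε = −(3.919)/13500 = -2.9033e-04; σ = Eε = 199000 · -2.9033e-04 = -57.78 MPa.

-57.8 MPa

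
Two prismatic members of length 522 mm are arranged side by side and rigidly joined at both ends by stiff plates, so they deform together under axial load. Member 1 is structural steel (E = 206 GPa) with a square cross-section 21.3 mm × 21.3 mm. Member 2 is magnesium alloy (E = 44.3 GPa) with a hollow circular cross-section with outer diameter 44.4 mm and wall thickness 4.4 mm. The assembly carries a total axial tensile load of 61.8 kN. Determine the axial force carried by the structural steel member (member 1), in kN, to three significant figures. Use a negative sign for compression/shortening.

49.0 kN

A_1 = 453.7 mm².
A_2 = 552.9 mm².
Equal strain + equilibrium ⇒ each member carries load in proportion to AE: A₁E₁ = 93460000 N, A₂E₂ = 24490000 N, ΣAE = 118000000 N.
F₁ = P·A₁E₁/ΣAE = 61800·93460000/118000000 = 48970 N.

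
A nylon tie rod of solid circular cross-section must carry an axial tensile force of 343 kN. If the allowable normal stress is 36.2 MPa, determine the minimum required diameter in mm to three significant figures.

Required area A ≥ P/σ_allow = 343000/36.2 = 9475 mm².
For a solid circular section, d ≥ √(4A/π) = 109.8 mm.

110 mm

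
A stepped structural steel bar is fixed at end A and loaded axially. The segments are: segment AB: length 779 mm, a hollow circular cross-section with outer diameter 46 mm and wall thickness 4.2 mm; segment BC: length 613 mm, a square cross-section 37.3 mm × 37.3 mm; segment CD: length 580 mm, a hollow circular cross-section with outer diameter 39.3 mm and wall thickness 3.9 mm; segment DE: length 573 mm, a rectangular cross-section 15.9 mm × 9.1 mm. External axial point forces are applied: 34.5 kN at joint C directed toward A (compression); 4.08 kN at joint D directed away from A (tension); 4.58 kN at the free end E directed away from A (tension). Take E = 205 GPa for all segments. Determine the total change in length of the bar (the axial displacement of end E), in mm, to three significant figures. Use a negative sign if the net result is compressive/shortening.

Internal axial forces (sectioning from the free end, tension +): N_DE = 4.58 kN, N_CD = 8.66 kN, N_BC = -25.84 kN, N_AB = -25.84 kN.
A_AB = 551.5 mm².
A_BC = 1391 mm².
A_CD = 433.7 mm².
A_DE = 144.7 mm².
δ_AB = -25840·779/(551.5·205000) = -0.178 mm
δ_BC = -25840·613/(1391·205000) = -0.05554 mm
δ_CD = 8660·580/(433.7·205000) = 0.05649 mm
δ_DE = 4580·573/(144.7·205000) = 0.08848 mm
δ = Σδ_i = -0.0886 mm.

-0.0886 mm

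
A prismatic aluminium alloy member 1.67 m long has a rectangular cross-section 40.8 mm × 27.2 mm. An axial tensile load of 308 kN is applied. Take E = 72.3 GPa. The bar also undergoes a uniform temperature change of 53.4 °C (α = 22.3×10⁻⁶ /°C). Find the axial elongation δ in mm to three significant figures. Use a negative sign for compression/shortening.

A = 1110 mm².
δ_mech = NL/(AE) = 308000·1670/(1110·72300) = 6.411 mm.
δ_thermal = αLΔT = 22.3e-6·1670·53.4 = 1.989 mm.
δ = δ_mech + δ_thermal = 8.399 mm.

8.40 mm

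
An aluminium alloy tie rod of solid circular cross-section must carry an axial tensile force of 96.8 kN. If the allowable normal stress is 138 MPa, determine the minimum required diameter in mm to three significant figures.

29.9 mm

Required area A ≥ P/σ_allow = 96800/138 = 701.4 mm².
For a solid circular section, d ≥ √(4A/π) = 29.88 mm.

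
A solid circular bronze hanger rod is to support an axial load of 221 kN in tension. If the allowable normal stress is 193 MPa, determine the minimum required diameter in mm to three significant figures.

Required area A ≥ P/σ_allow = 221000/193 = 1145 mm².
For a solid circular section, d ≥ √(4A/π) = 38.18 mm.

38.2 mm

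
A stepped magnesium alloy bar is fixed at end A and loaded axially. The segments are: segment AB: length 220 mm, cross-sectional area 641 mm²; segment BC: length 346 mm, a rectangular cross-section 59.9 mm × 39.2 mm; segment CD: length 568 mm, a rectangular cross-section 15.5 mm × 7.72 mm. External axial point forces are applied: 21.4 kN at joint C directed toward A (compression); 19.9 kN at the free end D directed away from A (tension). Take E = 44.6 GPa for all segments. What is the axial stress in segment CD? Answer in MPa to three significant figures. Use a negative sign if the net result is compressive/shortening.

Internal axial forces (sectioning from the free end, tension +): N_CD = 19.9 kN, N_BC = -1.5 kN, N_AB = -1.5 kN.
A_CD = 119.7 mm².
σ_CD = N_CD/A_CD = 19900/119.7 = 166.3 MPa.

166 MPa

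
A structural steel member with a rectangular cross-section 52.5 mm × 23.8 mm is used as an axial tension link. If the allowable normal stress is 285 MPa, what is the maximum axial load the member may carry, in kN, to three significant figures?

A = 1250 mm².
P_max = σ_allow · A = 285 · 1250 = 356100 N = 356.1 kN.

356 kN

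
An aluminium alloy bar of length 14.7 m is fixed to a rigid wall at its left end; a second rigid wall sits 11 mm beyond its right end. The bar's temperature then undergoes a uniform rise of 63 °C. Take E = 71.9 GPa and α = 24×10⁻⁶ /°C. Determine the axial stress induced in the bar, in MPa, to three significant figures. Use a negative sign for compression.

-54.9 MPa

Free thermal expansion αLΔT = 24e-6 · 14700 · 63 = 22.23 mm.
The walls engage after the gap closes; constrained expansion = 22.23 − 11 = 11.23 mm.
The walls impose strain ε = −(11.23)/14700 = -7.6370e-04; σ = Eε = 71900 · -7.6370e-04 = -54.91 MPa.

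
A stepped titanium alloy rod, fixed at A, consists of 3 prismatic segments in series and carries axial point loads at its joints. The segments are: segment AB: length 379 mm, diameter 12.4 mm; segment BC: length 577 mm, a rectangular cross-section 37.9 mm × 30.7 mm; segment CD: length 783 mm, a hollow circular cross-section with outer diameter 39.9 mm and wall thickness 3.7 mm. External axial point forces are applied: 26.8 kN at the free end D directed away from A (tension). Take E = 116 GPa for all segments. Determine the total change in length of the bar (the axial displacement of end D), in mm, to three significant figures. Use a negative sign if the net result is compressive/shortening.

Internal axial forces (sectioning from the free end, tension +): N_CD = 26.8 kN, N_BC = 26.8 kN, N_AB = 26.8 kN.
A_AB = 120.8 mm².
A_BC = 1164 mm².
A_CD = 420.8 mm².
δ_AB = 26800·379/(120.8·116000) = 0.7251 mm
δ_BC = 26800·577/(1164·116000) = 0.1146 mm
δ_CD = 26800·783/(420.8·116000) = 0.4299 mm
δ = Σδ_i = 1.27 mm.

1.27 mm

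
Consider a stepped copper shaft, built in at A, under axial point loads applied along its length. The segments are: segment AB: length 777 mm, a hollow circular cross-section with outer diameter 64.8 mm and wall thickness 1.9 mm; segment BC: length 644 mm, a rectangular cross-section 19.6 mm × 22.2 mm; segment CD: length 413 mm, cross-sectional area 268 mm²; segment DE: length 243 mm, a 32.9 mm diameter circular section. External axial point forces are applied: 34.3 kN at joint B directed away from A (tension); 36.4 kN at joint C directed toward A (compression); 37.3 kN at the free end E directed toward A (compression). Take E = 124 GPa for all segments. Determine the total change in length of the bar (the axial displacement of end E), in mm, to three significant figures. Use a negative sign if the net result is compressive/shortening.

-2.09 mm

Internal axial forces (sectioning from the free end, tension +): N_DE = -37.3 kN, N_CD = -37.3 kN, N_BC = -73.7 kN, N_AB = -39.4 kN.
A_AB = 375.5 mm².
A_BC = 435.1 mm².
A_DE = 850.1 mm².
δ_AB = -39400·777/(375.5·124000) = -0.6576 mm
δ_BC = -73700·644/(435.1·124000) = -0.8797 mm
δ_CD = -37300·413/(268·124000) = -0.4636 mm
δ_DE = -37300·243/(850.1·124000) = -0.08598 mm
δ = Σδ_i = -2.087 mm.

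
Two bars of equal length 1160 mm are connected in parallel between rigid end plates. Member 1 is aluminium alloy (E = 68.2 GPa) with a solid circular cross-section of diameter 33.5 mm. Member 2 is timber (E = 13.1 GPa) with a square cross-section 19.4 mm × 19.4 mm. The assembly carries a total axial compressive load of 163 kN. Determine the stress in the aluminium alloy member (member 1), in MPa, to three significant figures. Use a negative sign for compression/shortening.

A_1 = 881.4 mm².
A_2 = 376.4 mm².
Equal strain + equilibrium ⇒ each member carries load in proportion to AE: A₁E₁ = 60110000 N, A₂E₂ = 4930000 N, ΣAE = 65040000 N.
σ₁ = P·E₁/ΣAE = -163000·68200/65040000 = -170.9 MPa.

-171 MPa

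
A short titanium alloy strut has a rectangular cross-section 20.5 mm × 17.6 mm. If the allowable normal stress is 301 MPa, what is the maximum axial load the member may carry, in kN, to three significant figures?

A = 360.8 mm².
P_max = σ_allow · A = 301 · 360.8 = 108600 N = 108.6 kN.

109 kN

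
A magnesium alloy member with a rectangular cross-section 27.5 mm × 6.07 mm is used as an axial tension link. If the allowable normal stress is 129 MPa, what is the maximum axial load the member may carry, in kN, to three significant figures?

21.5 kN

A = 166.9 mm².
P_max = σ_allow · A = 129 · 166.9 = 21530 N = 21.53 kN.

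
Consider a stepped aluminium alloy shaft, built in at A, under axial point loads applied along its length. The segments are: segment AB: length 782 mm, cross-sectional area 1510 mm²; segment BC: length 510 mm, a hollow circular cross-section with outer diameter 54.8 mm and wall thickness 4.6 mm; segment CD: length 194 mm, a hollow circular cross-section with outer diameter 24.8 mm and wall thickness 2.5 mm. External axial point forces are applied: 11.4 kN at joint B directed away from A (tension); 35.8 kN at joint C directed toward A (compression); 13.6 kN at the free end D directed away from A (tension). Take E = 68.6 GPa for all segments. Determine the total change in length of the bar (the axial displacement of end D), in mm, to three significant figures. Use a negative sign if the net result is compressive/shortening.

-0.0894 mm

Internal axial forces (sectioning from the free end, tension +): N_CD = 13.6 kN, N_BC = -22.2 kN, N_AB = -10.8 kN.
A_BC = 725.5 mm².
A_CD = 175.1 mm².
δ_AB = -10800·782/(1510·68600) = -0.08153 mm
δ_BC = -22200·510/(725.5·68600) = -0.2275 mm
δ_CD = 13600·194/(175.1·68600) = 0.2196 mm
δ = Σδ_i = -0.08944 mm.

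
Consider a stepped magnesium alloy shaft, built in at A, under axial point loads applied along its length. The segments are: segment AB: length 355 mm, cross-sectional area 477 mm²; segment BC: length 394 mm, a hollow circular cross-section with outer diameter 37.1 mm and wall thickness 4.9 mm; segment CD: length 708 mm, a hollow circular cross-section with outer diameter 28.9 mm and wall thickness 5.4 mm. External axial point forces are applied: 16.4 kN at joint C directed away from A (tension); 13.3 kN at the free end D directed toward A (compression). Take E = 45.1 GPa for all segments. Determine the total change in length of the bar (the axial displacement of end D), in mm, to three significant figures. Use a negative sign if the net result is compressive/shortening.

-0.418 mm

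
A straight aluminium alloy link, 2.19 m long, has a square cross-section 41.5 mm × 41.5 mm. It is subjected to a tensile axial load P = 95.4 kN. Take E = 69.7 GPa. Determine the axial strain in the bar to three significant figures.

7.95e-04

A = 1722 mm².
σ = N/A = 55.39 MPa; ε = σ/E = 55.39/69700 = 7.947e-04.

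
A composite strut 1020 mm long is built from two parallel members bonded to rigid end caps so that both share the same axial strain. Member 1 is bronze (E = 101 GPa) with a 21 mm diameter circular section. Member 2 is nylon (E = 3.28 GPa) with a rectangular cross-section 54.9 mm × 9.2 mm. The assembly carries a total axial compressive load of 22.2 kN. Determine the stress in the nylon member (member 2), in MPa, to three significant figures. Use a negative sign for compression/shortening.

A_1 = 346.4 mm².
A_2 = 505.1 mm².
Equal strain + equilibrium ⇒ each member carries load in proportion to AE: A₁E₁ = 34980000 N, A₂E₂ = 1657000 N, ΣAE = 36640000 N.
σ₂ = P·E₂/ΣAE = -22200·3280/36640000 = -1.987 MPa.

-1.99 MPa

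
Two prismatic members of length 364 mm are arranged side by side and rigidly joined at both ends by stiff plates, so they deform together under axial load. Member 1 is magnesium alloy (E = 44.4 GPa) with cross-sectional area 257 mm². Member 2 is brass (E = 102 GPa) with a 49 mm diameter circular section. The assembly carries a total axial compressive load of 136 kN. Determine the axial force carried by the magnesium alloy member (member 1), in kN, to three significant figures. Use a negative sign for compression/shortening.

A_2 = 1886 mm².
Equal strain + equilibrium ⇒ each member carries load in proportion to AE: A₁E₁ = 11410000 N, A₂E₂ = 192300000 N, ΣAE = 203800000 N.
F₁ = P·A₁E₁/ΣAE = -136000·11410000/203800000 = -7616 N.

-7.62 kN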